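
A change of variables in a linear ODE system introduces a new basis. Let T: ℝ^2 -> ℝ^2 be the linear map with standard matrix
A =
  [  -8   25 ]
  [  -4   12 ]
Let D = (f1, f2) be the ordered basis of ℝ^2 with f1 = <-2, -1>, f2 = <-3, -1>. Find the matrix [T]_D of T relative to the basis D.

Let P have columns f1, f2. Then [T]_D = P^(-1) A P.
Here det P = -1, so P^(-1) is integer; computing A P first and then P^(-1)(A P) gives [[3, -1], [1, 1]].

[[3, -1], [1, 1]]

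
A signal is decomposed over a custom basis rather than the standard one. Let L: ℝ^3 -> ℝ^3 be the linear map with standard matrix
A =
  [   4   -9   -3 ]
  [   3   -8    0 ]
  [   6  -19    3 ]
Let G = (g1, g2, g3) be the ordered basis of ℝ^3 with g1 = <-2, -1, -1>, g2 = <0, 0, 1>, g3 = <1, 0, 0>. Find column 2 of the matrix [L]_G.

<0, 3, -3>

Compute L(g2) = A g2 = <-3, 0, 3> in standard coordinates.
Then write this in G-coordinates: solve for y in y_1 g1 + ... + y_3 g3 = <-3, 0, 3>.
This gives y = <0, 3, -3>, which is column 2 of [L]_G.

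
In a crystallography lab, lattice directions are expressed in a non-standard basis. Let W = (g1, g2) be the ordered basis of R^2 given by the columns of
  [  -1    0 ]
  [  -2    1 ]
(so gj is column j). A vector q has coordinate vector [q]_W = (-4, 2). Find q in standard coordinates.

(4, 10)

q = M [q]_W, where M has columns g1, g2.
Carrying out the matrix-vector product, q = (4, 10).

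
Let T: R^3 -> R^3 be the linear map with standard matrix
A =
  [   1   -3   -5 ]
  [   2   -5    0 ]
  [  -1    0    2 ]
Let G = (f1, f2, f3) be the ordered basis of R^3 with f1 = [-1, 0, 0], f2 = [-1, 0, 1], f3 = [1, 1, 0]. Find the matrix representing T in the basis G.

[[-2, 1, 0], [1, 3, -1], [-2, -2, -3]]

The j-th column of [T]_G is [T(fj)]_G.
T(f1) = A f1 = [-1, -2, 1] = -2f1 + f2 - 2f3, so column 1 is [-2, 1, -2].
Repeating for f2, f3 and assembling the columns gives [[-2, 1, 0], [1, 3, -1], [-2, -2, -3]].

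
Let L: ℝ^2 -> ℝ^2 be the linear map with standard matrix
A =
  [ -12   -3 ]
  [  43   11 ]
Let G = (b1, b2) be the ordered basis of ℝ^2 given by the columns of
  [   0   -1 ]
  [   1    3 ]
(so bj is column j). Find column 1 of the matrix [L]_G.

<2, 3>

Column 1 of [L]_G is the G-coordinate vector of L(b1).
In standard coordinates L(b1) = A b1 = <-3, 11>.
Converting to G: <-3, 11> = 2b1 + 3b2, so the coordinate vector is <2, 3>.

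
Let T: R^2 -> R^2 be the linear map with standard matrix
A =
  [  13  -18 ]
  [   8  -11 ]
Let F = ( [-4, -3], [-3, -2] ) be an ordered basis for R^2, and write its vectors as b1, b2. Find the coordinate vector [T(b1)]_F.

Compute T(b1) = A b1 = [2, 1] in standard coordinates.
Then write this in F-coordinates: solve for y in y_1 b1 + y_2 b2 = [2, 1].
This gives y = [1, -2], which is column 1 of [T]_F.

[1, -2]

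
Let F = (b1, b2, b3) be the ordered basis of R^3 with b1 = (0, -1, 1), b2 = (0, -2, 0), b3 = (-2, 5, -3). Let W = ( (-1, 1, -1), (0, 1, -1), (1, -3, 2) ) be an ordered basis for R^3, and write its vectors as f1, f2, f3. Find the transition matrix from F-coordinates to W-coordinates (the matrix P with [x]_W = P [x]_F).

[[0, 2, 0], [-1, 2, -1], [0, 2, -2]]

Let M have columns bj and N have columns fj. Then for every x, N [x]_W = x = M [x]_F, so P = N^(-1) M.
Since det N = 1, N^(-1) has integer entries; multiplying gives P = [[0, 2, 0], [-1, 2, -1], [0, 2, -2]].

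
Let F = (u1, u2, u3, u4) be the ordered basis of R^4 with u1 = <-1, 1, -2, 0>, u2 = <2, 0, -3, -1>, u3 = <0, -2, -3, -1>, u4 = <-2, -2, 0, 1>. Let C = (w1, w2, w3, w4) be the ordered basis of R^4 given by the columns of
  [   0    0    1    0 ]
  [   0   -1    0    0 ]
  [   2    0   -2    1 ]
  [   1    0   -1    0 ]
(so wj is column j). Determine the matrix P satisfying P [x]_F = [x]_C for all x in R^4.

[[-1, 1, -1, -1], [-1, 0, 2, 2], [-1, 2, 0, -2], [-2, -1, -1, -2]]

Let M have columns uj and N have columns wj. Then for every x, N [x]_C = x = M [x]_F, so P = N^(-1) M.
Since det N = -1, N^(-1) has integer entries; multiplying gives P = [[-1, 1, -1, -1], [-1, 0, 2, 2], [-1, 2, 0, -2], [-2, -1, -1, -2]].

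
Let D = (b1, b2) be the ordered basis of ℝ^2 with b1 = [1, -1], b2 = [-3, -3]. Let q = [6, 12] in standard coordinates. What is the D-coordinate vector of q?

[-3, -3]

[q]_D is the unique c with M c = q, where M has columns b1, b2.
System: c_1 - 3c_2 = 6, -c_1 - 3c_2 = 12; solving gives c_1 = -3, c_2 = -3.
Check: -3b1 - 3b2 = [6, 12].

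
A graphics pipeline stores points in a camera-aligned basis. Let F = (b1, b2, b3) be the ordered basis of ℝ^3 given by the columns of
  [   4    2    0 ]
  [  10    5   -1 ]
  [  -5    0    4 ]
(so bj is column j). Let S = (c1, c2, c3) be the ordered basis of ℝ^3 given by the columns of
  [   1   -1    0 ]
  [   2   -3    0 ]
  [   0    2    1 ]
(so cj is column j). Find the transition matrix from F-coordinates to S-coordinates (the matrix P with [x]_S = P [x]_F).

Take x = bj: its F-coordinates are the j-th standard unit vector, so P e_j — column j of P — equals [bj]_S.
b1 = 2c1 - 2c2 - c3, giving column 1 = (2, -2, -1); repeating for each j gives P = [[2, 1, 1], [-2, -1, 1], [-1, 2, 2]].

[[2, 1, 1], [-2, -1, 1], [-1, 2, 2]]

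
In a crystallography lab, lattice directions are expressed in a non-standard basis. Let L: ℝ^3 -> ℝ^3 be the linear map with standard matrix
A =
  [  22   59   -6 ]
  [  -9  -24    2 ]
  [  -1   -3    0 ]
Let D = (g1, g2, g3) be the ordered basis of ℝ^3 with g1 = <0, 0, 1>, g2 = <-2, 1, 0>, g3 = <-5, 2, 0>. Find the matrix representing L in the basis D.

[[0, -1, -1], [-2, 0, 1], [2, -3, -2]]

With P the matrix whose columns are g1, ..., g3, [L]_D = P^(-1) A P.
Column by column: L(g1) = A g1 = <-6, 2, 0>; its D-coordinates <0, -2, 2> give column 1.
Continuing for each basis vector yields [L]_D = [[0, -1, -1], [-2, 0, 1], [2, -3, -2]].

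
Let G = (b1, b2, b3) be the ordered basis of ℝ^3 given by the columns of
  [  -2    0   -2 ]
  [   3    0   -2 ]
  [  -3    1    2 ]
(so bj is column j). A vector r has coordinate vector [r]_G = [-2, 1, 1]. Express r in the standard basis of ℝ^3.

[2, -8, 9]

By definition r = -2b1 + b2 + b3.
Summing componentwise gives [2, -8, 9].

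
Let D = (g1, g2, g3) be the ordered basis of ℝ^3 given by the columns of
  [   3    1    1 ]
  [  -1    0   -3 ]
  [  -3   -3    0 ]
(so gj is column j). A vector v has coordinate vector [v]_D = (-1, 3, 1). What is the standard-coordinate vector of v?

By definition v = -g1 + 3g2 + g3.
Summing componentwise gives (1, -2, -6).

(1, -2, -6)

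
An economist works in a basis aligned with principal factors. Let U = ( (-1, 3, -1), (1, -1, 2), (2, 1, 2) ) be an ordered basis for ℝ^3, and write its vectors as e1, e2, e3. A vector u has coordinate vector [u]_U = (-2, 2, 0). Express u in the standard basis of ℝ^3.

(4, -8, 6)

The coordinates say u = -2e1 + 2e2 + 0·e3; adding the scaled basis vectors gives (4, -8, 6).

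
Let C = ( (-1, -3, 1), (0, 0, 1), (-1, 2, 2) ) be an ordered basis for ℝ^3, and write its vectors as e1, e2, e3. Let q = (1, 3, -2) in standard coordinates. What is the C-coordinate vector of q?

(-1, -1, 0)

We seek scalars with c_1 e1 + ... + c_3 e3 = q; equivalently solve M c = q where the columns of M are e1, ..., e3.
Gaussian elimination on [M | q] yields c = (-1, -1, 0).
Check: -e1 - e2 + 0·e3 = (1, 3, -2).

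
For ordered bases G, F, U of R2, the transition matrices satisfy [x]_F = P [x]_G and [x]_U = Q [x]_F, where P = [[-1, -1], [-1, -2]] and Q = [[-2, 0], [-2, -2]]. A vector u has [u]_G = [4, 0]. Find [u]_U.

[8, 16]

Composing the changes, [u]_U = Q P [u]_G.
Q P = [[2, 2], [4, 6]]; applying this to [4, 0] gives [8, 16].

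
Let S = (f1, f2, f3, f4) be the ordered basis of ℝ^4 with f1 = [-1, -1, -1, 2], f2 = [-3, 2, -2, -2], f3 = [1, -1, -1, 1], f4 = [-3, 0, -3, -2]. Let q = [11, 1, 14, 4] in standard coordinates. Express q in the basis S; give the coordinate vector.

[-1, -1, -2, -3]

[q]_S is the unique c with M c = q, where M has columns f1, ..., f4.
Solving this 4x4 system gives c = (-1, -1, -2, -3).
Check: -f1 - f2 - 2f3 - 3f4 = [11, 1, 14, 4].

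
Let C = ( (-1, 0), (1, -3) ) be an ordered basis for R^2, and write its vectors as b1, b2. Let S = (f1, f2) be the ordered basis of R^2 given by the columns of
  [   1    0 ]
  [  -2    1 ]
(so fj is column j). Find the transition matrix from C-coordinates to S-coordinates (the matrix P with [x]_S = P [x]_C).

[[-1, 1], [-2, -1]]

Column j of P is [bj]_S, since P maps C-coordinates to S-coordinates.
Expressing b1 in S: b1 = -f1 - 2f2, so column 1 of P is (-1, -2).
Doing the same for each bj gives P = [[-1, 1], [-2, -1]].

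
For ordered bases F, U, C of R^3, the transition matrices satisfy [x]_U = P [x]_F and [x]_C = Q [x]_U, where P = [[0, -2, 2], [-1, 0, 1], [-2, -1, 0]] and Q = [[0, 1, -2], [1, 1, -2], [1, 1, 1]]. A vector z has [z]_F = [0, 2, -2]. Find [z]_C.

[2, -6, -12]

First [z]_U = P [z]_F = [-8, -2, -2].
Then [z]_C = Q [z]_U = [2, -6, -12].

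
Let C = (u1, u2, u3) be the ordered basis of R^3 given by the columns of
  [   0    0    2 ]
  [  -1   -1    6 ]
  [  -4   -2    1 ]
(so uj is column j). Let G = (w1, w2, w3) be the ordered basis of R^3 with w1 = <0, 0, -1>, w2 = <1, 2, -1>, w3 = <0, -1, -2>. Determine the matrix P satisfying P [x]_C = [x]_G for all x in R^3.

[[2, 0, 1], [0, 0, 2], [1, 1, -2]]

Column j of P is [uj]_G, since P maps C-coordinates to G-coordinates.
Expressing u1 in G: u1 = 2w1 + 0·w2 + w3, so column 1 of P is <2, 0, 1>.
Doing the same for each uj gives P = [[2, 0, 1], [0, 0, 2], [1, 1, -2]].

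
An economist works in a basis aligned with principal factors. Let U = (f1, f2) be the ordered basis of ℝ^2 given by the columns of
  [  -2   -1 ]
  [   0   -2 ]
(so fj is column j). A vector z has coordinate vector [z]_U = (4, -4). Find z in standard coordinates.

By definition z = 4f1 - 4f2.
Summing componentwise gives (-4, 8).

(-4, 8)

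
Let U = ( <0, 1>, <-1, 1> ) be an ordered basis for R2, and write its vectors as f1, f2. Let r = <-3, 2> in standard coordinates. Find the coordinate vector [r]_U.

<-1, 3>

Write r = c_1 f1 + c_2 f2 and solve for the c_i.
System: 0c_1 - c_2 = -3, c_1 + c_2 = 2; solving gives c_1 = -1, c_2 = 3.
Check: -f1 + 3f2 = <-3, 2>.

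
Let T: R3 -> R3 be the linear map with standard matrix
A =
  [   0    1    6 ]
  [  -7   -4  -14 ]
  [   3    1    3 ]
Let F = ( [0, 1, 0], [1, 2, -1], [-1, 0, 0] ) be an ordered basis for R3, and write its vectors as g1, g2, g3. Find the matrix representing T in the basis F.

With P the matrix whose columns are g1, ..., g3, [T]_F = P^(-1) A P.
Column by column: T(g1) = A g1 = [1, -4, 1]; its F-coordinates [-2, -1, -2] give column 1.
Continuing for each basis vector yields [T]_F = [[-2, 3, 1], [-1, -2, 3], [-2, 2, 3]].

[[-2, 3, 1], [-1, -2, 3], [-2, 2, 3]]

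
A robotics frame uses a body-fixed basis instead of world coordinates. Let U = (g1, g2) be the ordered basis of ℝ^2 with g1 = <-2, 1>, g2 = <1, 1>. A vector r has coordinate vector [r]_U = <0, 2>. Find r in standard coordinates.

By definition r = 0·g1 + 2g2.
Summing componentwise gives <2, 2>.

<2, 2>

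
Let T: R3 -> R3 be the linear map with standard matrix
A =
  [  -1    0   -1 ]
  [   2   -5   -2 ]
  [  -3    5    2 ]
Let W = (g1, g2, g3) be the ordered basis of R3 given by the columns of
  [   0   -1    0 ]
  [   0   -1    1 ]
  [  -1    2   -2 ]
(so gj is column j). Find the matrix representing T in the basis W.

Let P have columns g1, ..., g3. Then [T]_W = P^(-1) A P.
Here det P = 1, so P^(-1) is integer; computing A P first and then P^(-1)(A P) gives [[-2, 0, 1], [-1, 1, -2], [1, 0, -3]].

[[-2, 0, 1], [-1, 1, -2], [1, 0, -3]]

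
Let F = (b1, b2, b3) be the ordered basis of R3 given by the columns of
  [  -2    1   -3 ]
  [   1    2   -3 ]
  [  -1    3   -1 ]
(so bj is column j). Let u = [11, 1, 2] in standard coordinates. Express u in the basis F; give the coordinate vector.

[-3, -1, -2]

Write u = c_1 b1 + ... + c_3 b3 and solve for the c_i.
Row-reducing the augmented matrix [M | u] gives c = (-3, -1, -2).
Check: -3b1 - b2 - 2b3 = [11, 1, 2].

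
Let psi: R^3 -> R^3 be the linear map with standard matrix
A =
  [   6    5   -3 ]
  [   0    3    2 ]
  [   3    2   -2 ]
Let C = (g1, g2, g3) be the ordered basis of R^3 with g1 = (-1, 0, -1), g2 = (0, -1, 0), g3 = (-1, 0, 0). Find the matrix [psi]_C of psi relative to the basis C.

With P the matrix whose columns are g1, ..., g3, [psi]_C = P^(-1) A P.
Column by column: psi(g1) = A g1 = (-3, -2, -1); its C-coordinates (1, 2, 2) give column 1.
Continuing for each basis vector yields [psi]_C = [[1, 2, 3], [2, 3, 0], [2, 3, 3]].

[[1, 2, 3], [2, 3, 0], [2, 3, 3]]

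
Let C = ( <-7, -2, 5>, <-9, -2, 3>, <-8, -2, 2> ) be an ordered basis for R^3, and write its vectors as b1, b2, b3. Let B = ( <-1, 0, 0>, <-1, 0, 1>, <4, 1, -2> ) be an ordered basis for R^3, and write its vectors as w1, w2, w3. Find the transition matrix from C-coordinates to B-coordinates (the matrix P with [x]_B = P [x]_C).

[[-2, 2, 2], [1, -1, -2], [-2, -2, -2]]

Let M have columns bj and N have columns wj. Then for every x, N [x]_B = x = M [x]_C, so P = N^(-1) M.
Since det N = 1, N^(-1) has integer entries; multiplying gives P = [[-2, 2, 2], [1, -1, -2], [-2, -2, -2]].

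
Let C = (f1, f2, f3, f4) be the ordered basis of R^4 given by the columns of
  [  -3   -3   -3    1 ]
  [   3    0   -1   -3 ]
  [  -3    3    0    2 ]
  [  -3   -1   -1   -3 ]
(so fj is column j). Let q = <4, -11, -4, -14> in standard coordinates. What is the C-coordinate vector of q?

Write q = c_1 f1 + ... + c_4 f4 and solve for the c_i.
Row-reducing the augmented matrix [M | q] gives c = (1, -3, 2, 4).
Check: f1 - 3f2 + 2f3 + 4f4 = <4, -11, -4, -14>.

<1, -3, 2, 4>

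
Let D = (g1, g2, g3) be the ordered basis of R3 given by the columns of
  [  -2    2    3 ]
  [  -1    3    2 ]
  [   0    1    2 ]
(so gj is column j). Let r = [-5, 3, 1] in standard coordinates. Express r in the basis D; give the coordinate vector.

[4, 3, -1]

We seek scalars with c_1 g1 + ... + c_3 g3 = r; equivalently solve M c = r where the columns of M are g1, ..., g3.
Row-reducing the augmented matrix [M | r] gives c = (4, 3, -1).
Check: 4g1 + 3g2 - g3 = [-5, 3, 1].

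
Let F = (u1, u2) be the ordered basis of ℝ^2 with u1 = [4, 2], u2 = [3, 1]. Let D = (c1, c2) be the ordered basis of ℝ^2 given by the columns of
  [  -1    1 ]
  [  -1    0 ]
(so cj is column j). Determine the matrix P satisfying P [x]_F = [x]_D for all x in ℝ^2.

[[-2, -1], [2, 2]]

Let M have columns uj and N have columns cj. Then for every x, N [x]_D = x = M [x]_F, so P = N^(-1) M.
Since det N = 1, N^(-1) has integer entries; multiplying gives P = [[-2, -1], [2, 2]].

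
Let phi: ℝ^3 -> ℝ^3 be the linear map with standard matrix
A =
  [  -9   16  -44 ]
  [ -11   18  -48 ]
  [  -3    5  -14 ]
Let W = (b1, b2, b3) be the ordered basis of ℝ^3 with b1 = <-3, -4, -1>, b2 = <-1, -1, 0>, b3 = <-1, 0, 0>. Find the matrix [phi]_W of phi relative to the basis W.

[[-3, 2, -3], [3, -1, 1], [-1, 2, -1]]

With P the matrix whose columns are b1, ..., b3, [phi]_W = P^(-1) A P.
Column by column: phi(b1) = A b1 = <7, 9, 3>; its W-coordinates <-3, 3, -1> give column 1.
Continuing for each basis vector yields [phi]_W = [[-3, 2, -3], [3, -1, 1], [-1, 2, -1]].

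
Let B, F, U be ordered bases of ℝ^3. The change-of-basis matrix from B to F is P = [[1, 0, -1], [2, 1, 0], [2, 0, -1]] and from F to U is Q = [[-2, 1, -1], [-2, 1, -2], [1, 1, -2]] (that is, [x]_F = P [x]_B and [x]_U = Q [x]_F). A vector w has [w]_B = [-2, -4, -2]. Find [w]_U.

Apply P to get F-coordinates [0, -8, -2], then Q to get U-coordinates.
The result is [w]_U = [-6, -4, -4].

[-6, -4, -4]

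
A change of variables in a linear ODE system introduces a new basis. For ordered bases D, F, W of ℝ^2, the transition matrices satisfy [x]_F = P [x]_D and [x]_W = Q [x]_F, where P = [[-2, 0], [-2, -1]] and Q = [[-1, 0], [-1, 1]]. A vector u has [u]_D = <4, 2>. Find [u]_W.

<8, -2>

Apply P to get F-coordinates <-8, -10>, then Q to get W-coordinates.
The result is [u]_W = <8, -2>.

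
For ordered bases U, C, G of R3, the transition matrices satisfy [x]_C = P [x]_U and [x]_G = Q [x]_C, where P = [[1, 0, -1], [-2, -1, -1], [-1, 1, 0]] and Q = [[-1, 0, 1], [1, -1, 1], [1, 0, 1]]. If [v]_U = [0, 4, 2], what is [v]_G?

Composing the changes, [v]_G = Q P [v]_U.
Q P = [[-2, 1, 1], [2, 2, 0], [0, 1, -1]]; applying this to [0, 4, 2] gives [6, 8, 2].

[6, 8, 2]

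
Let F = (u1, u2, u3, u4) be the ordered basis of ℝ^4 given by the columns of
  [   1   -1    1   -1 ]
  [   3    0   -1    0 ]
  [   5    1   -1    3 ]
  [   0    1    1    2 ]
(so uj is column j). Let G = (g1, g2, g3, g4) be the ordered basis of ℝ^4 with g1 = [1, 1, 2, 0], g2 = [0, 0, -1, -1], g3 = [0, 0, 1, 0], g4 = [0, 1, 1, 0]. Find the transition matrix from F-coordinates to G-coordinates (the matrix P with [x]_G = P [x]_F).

Take x = uj: its F-coordinates are the j-th standard unit vector, so P e_j — column j of P — equals [uj]_G.
u1 = g1 + 0·g2 + g3 + 2g4, giving column 1 = [1, 0, 1, 2]; repeating for each j gives P = [[1, -1, 1, -1], [0, -1, -1, -2], [1, 1, -2, 2], [2, 1, -2, 1]].

[[1, -1, 1, -1], [0, -1, -1, -2], [1, 1, -2, 2], [2, 1, -2, 1]]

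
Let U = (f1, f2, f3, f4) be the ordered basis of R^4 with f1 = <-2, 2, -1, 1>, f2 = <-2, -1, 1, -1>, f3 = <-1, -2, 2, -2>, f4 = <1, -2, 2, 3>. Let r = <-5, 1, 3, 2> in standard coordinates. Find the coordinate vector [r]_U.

<4, -3, 4, 1>

Write r = c_1 f1 + ... + c_4 f4 and solve for the c_i.
Row-reducing the augmented matrix [M | r] gives c = (4, -3, 4, 1).
Check: 4f1 - 3f2 + 4f3 + f4 = <-5, 1, 3, 2>.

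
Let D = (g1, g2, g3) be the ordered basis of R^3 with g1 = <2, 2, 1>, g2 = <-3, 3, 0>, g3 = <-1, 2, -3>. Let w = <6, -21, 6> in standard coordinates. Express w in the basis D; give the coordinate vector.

Write w = c_1 g1 + ... + c_3 g3 and solve for the c_i.
Solving this 3x3 system gives c = (-3, -3, -3).
Check: -3g1 - 3g2 - 3g3 = <6, -21, 6>.

<-3, -3, -3>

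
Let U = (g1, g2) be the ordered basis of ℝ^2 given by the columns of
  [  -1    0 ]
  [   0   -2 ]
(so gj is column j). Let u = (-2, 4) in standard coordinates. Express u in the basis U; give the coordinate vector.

(2, -2)

[u]_U is the unique c with M c = u, where M has columns g1, g2.
System: -c_1 + 0c_2 = -2, 0c_1 - 2c_2 = 4; solving gives c_1 = 2, c_2 = -2.
Check: 2g1 - 2g2 = (-2, 4).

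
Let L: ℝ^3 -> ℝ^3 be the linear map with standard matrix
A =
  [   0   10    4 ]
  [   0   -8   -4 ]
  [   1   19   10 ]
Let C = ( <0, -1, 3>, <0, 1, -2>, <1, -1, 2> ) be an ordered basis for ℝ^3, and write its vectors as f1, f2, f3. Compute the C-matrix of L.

[[3, -1, 2], [1, 1, 0], [2, 2, -2]]

The j-th column of [L]_C is [L(fj)]_C.
L(f1) = A f1 = <2, -4, 11> = 3f1 + f2 + 2f3, so column 1 is <3, 1, 2>.
Repeating for f2, f3 and assembling the columns gives [[3, -1, 2], [1, 1, 0], [2, 2, -2]].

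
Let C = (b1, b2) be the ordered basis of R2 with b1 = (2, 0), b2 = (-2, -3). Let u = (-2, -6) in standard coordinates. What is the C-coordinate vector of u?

Write u = c_1 b1 + c_2 b2 and solve for the c_i.
System: 2c_1 - 2c_2 = -2, 0c_1 - 3c_2 = -6; solving gives c_1 = 1, c_2 = 2.
Check: b1 + 2b2 = (-2, -6).

(1, 2)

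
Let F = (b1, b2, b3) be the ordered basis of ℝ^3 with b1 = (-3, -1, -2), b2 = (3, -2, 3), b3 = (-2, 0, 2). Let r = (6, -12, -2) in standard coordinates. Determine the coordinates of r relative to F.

(4, 4, -3)

[r]_F is the unique c with M c = r, where M has columns b1, ..., b3.
Gaussian elimination on [M | r] yields c = (4, 4, -3).
Check: 4b1 + 4b2 - 3b3 = (6, -12, -2).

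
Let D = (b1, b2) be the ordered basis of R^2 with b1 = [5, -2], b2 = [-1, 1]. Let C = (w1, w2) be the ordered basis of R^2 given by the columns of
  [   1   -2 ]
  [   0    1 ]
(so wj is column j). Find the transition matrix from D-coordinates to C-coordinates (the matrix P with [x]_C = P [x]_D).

Take x = bj: its D-coordinates are the j-th standard unit vector, so P e_j — column j of P — equals [bj]_C.
b1 = w1 - 2w2, giving column 1 = [1, -2]; repeating for each j gives P = [[1, 1], [-2, 1]].

[[1, 1], [-2, 1]]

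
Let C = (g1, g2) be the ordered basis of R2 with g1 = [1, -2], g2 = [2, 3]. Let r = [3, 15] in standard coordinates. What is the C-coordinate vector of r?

[r]_C is the unique c with M c = r, where M has columns g1, g2.
System: c_1 + 2c_2 = 3, -2c_1 + 3c_2 = 15; solving gives c_1 = -3, c_2 = 3.
Check: -3g1 + 3g2 = [3, 15].

[-3, 3]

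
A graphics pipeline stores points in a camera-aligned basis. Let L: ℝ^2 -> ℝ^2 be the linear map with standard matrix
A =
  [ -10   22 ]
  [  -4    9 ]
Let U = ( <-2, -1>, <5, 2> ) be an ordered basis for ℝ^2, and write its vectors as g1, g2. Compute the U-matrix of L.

With P the matrix whose columns are g1, g2, [L]_U = P^(-1) A P.
Column by column: L(g1) = A g1 = <-2, -1>; its U-coordinates <1, 0> give column 1.
Continuing for each basis vector yields [L]_U = [[1, -2], [0, -2]].

[[1, -2], [0, -2]]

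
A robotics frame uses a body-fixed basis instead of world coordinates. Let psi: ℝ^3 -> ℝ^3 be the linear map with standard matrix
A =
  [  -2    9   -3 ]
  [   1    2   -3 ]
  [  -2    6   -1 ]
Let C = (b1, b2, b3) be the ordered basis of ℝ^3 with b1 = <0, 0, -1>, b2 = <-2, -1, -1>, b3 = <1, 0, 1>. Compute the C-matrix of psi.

The j-th column of [psi]_C is [psi(bj)]_C.
psi(b1) = A b1 = <3, 3, 1> = -b1 - 3b2 - 3b3, so column 1 is <-1, -3, -3>.
Repeating for b2, b3 and assembling the columns gives [[-1, 0, 0], [-3, 1, 2], [-3, 0, -1]].

[[-1, 0, 0], [-3, 1, 2], [-3, 0, -1]]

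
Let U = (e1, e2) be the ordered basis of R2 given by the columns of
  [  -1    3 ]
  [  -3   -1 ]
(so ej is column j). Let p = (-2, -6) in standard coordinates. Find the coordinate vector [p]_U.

We seek scalars with c_1 e1 + c_2 e2 = p; equivalently solve M c = p where the columns of M are e1, e2.
System: -c_1 + 3c_2 = -2, -3c_1 - c_2 = -6; solving gives c_1 = 2, c_2 = 0.
Check: 2e1 + 0·e2 = (-2, -6).

(2, 0)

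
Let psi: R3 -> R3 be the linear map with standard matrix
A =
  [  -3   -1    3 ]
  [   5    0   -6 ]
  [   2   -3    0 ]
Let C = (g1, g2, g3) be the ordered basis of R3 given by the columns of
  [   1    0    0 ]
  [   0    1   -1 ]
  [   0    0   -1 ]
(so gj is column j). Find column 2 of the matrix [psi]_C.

Column 2 of [psi]_C is the C-coordinate vector of psi(g2).
In standard coordinates psi(g2) = A g2 = <-1, 0, -3>.
Converting to C: <-1, 0, -3> = -g1 + 3g2 + 3g3, so the coordinate vector is <-1, 3, 3>.

<-1, 3, 3>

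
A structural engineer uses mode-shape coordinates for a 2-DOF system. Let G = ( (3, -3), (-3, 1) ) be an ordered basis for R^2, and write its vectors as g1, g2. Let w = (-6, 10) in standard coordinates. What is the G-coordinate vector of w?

We seek scalars with c_1 g1 + c_2 g2 = w; equivalently solve M c = w where the columns of M are g1, g2.
System: 3c_1 - 3c_2 = -6, -3c_1 + c_2 = 10; solving gives c_1 = -4, c_2 = -2.
Check: -4g1 - 2g2 = (-6, 10).

(-4, -2)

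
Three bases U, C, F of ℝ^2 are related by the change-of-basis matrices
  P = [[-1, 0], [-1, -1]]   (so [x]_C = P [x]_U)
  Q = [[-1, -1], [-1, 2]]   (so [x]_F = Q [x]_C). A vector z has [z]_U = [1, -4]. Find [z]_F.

Composing the changes, [z]_F = Q P [z]_U.
Q P = [[2, 1], [-1, -2]]; applying this to [1, -4] gives [-2, 7].

[-2, 7]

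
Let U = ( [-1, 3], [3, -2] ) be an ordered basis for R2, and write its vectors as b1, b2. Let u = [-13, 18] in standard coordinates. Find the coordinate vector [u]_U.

[4, -3]

We seek scalars with c_1 b1 + c_2 b2 = u; equivalently solve M c = u where the columns of M are b1, b2.
System: -c_1 + 3c_2 = -13, 3c_1 - 2c_2 = 18; solving gives c_1 = 4, c_2 = -3.
Check: 4b1 - 3b2 = [-13, 18].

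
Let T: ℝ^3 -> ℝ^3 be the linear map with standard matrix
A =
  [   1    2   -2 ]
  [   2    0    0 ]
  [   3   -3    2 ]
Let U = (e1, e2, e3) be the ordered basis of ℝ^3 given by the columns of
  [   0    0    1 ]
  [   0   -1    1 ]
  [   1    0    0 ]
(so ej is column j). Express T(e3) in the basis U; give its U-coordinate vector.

Column 3 of [T]_U is the U-coordinate vector of T(e3).
In standard coordinates T(e3) = A e3 = [3, 2, 0].
Converting to U: [3, 2, 0] = 0·e1 + e2 + 3e3, so the coordinate vector is [0, 1, 3].

[0, 1, 3]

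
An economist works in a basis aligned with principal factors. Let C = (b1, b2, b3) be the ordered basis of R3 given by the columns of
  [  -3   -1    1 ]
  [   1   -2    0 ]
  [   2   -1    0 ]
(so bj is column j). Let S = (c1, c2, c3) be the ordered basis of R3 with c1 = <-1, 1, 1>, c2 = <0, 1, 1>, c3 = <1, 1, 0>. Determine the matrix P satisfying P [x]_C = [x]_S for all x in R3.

[[2, 0, -1], [0, -1, 1], [-1, -1, 0]]

Column j of P is [bj]_S, since P maps C-coordinates to S-coordinates.
Expressing b1 in S: b1 = 2c1 + 0·c2 - c3, so column 1 of P is <2, 0, -1>.
Doing the same for each bj gives P = [[2, 0, -1], [0, -1, 1], [-1, -1, 0]].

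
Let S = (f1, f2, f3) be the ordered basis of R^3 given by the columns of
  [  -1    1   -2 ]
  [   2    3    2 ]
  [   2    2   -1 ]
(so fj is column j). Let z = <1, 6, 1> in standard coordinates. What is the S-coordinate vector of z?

Write z = c_1 f1 + ... + c_3 f3 and solve for the c_i.
Solving this 3x3 system gives c = (-1, 2, 1).
Check: -f1 + 2f2 + f3 = <1, 6, 1>.

<-1, 2, 1>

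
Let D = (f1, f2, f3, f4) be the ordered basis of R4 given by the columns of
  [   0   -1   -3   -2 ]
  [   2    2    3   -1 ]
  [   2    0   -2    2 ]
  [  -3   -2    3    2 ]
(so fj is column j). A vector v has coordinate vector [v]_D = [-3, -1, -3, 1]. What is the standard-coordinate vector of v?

[8, -18, 2, 4]

By definition v = -3f1 - f2 - 3f3 + f4.
Summing componentwise gives [8, -18, 2, 4].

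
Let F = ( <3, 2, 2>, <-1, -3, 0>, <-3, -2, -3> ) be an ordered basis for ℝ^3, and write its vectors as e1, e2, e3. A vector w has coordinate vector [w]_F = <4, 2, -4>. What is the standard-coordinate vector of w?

<22, 10, 20>

The coordinates say w = 4e1 + 2e2 - 4e3; adding the scaled basis vectors gives <22, 10, 20>.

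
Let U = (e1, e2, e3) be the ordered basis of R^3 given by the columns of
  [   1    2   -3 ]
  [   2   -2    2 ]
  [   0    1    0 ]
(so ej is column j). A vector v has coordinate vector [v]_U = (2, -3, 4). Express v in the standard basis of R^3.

(-16, 18, -3)

v = M [v]_U, where M has columns e1, ..., e3.
Carrying out the matrix-vector product, v = (-16, 18, -3).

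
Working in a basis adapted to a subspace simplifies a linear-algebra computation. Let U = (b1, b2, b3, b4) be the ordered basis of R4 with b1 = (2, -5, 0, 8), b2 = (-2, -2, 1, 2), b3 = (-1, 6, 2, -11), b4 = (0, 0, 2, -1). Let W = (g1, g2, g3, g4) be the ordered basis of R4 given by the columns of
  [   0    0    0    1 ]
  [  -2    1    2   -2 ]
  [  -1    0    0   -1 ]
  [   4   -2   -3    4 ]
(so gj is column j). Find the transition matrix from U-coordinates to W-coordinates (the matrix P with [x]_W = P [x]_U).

[[-2, 1, -1, -2], [-1, 0, 0, -2], [-2, -2, 1, -1], [2, -2, -1, 0]]

Let M have columns bj and N have columns gj. Then for every x, N [x]_W = x = M [x]_U, so P = N^(-1) M.
Since det N = -1, N^(-1) has integer entries; multiplying gives P = [[-2, 1, -1, -2], [-1, 0, 0, -2], [-2, -2, 1, -1], [2, -2, -1, 0]].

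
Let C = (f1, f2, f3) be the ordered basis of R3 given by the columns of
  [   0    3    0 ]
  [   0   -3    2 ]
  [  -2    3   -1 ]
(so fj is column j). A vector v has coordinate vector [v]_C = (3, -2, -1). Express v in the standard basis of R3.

The coordinates say v = 3f1 - 2f2 - f3; adding the scaled basis vectors gives (-6, 4, -11).

(-6, 4, -11)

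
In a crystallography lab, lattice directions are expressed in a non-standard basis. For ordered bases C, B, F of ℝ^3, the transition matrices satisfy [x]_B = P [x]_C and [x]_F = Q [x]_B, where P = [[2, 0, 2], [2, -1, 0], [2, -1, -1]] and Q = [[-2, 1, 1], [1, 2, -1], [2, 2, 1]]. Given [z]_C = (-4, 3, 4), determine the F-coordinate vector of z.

(-26, -7, -37)

Composing the changes, [z]_F = Q P [z]_C.
Q P = [[0, -2, -5], [4, -1, 3], [10, -3, 3]]; applying this to (-4, 3, 4) gives (-26, -7, -37).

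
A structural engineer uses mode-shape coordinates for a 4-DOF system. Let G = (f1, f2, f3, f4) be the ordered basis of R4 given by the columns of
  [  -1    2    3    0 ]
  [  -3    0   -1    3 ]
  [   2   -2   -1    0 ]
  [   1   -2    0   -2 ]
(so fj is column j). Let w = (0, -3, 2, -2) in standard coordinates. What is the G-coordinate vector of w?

Write w = c_1 f1 + ... + c_4 f4 and solve for the c_i.
Row-reducing the augmented matrix [M | w] gives c = (2, 1, 0, 1).
Check: 2f1 + f2 + 0·f3 + f4 = (0, -3, 2, -2).

(2, 1, 0, 1)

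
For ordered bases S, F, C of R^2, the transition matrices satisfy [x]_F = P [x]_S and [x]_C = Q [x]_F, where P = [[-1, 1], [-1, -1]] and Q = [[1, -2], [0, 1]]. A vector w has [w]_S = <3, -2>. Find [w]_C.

<-3, -1>

First [w]_F = P [w]_S = <-5, -1>.
Then [w]_C = Q [w]_F = <-3, -1>.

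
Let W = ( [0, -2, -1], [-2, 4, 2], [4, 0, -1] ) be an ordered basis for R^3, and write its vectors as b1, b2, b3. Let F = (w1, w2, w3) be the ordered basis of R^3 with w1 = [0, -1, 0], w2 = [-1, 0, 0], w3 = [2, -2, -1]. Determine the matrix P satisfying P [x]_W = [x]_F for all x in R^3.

Take x = bj: its W-coordinates are the j-th standard unit vector, so P e_j — column j of P — equals [bj]_F.
b1 = 0·w1 + 2w2 + w3, giving column 1 = [0, 2, 1]; repeating for each j gives P = [[0, 0, -2], [2, -2, -2], [1, -2, 1]].

[[0, 0, -2], [2, -2, -2], [1, -2, 1]]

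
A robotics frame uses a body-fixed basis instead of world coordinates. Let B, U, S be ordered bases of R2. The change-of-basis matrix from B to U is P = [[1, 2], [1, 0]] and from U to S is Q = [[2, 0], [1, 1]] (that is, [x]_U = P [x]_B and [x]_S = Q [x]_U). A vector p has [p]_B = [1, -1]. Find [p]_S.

Apply P to get U-coordinates [-1, 1], then Q to get S-coordinates.
The result is [p]_S = [-2, 0].

[-2, 0]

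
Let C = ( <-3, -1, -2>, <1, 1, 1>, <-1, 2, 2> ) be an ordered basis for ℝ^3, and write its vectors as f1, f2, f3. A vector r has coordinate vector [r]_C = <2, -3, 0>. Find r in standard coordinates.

<-9, -5, -7>

The coordinates say r = 2f1 - 3f2 + 0·f3; adding the scaled basis vectors gives <-9, -5, -7>.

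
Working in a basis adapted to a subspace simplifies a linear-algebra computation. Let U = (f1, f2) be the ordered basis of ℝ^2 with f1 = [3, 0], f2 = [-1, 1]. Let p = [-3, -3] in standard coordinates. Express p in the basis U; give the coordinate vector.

We seek scalars with c_1 f1 + c_2 f2 = p; equivalently solve M c = p where the columns of M are f1, f2.
System: 3c_1 - c_2 = -3, 0c_1 + c_2 = -3; solving gives c_1 = -2, c_2 = -3.
Check: -2f1 - 3f2 = [-3, -3].

[-2, -3]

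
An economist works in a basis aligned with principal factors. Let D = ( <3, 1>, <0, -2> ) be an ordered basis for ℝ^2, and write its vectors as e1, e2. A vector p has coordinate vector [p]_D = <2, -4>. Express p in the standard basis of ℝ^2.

p = M [p]_D, where M has columns e1, e2.
Carrying out the matrix-vector product, p = <6, 10>.

<6, 10>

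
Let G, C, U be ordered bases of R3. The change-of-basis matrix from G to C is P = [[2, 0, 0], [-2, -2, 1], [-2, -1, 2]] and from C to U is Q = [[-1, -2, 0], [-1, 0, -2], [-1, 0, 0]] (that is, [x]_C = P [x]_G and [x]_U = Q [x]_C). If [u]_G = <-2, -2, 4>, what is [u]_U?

Composing the changes, [u]_U = Q P [u]_G.
Q P = [[2, 4, -2], [2, 2, -4], [-2, 0, 0]]; applying this to <-2, -2, 4> gives <-20, -24, 4>.

<-20, -24, 4>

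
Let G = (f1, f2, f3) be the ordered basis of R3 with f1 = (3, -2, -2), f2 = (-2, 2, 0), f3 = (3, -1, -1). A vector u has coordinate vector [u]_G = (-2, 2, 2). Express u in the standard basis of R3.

(-4, 6, 2)

By definition u = -2f1 + 2f2 + 2f3.
Summing componentwise gives (-4, 6, 2).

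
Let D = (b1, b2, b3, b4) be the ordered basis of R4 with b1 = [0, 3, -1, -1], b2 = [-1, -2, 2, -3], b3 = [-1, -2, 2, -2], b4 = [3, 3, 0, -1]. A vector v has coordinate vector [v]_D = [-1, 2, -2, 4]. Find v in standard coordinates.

[12, 9, 1, -5]

By definition v = -b1 + 2b2 - 2b3 + 4b4.
Summing componentwise gives [12, 9, 1, -5].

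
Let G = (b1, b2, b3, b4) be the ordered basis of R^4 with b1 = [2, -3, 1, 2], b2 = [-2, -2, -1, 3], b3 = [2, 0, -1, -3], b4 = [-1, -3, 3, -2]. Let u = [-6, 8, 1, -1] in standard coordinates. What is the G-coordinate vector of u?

We seek scalars with c_1 b1 + ... + c_4 b4 = u; equivalently solve M c = u where the columns of M are b1, ..., b4.
Gaussian elimination on [M | u] yields c = (-2, -1, -2, 0).
Check: -2b1 - b2 - 2b3 + 0·b4 = [-6, 8, 1, -1].

[-2, -1, -2, 0]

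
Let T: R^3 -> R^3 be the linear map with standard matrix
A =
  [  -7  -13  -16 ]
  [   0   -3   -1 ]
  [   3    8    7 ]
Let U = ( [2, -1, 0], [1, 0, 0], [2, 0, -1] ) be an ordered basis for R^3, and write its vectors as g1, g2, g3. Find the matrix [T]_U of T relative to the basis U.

[[-3, 0, -1], [1, -1, 2], [2, -3, 1]]

Let P have columns g1, ..., g3. Then [T]_U = P^(-1) A P.
Here det P = -1, so P^(-1) is integer; computing A P first and then P^(-1)(A P) gives [[-3, 0, -1], [1, -1, 2], [2, -3, 1]].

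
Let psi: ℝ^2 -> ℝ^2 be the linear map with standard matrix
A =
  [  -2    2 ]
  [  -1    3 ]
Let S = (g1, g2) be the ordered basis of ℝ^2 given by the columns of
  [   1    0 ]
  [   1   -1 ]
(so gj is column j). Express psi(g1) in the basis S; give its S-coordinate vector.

<0, -2>

Column 1 of [psi]_S is the S-coordinate vector of psi(g1).
In standard coordinates psi(g1) = A g1 = <0, 2>.
Converting to S: <0, 2> = 0·g1 - 2g2, so the coordinate vector is <0, -2>.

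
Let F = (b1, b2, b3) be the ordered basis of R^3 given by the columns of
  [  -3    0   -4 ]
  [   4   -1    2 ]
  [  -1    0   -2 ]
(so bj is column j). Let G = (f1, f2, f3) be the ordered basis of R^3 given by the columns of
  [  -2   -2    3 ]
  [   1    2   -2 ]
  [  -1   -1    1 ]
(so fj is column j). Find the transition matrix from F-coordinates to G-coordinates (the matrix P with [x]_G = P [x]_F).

[[-2, 1, 2], [2, -1, 0], [-1, 0, 0]]

Let M have columns bj and N have columns fj. Then for every x, N [x]_G = x = M [x]_F, so P = N^(-1) M.
Since det N = 1, N^(-1) has integer entries; multiplying gives P = [[-2, 1, 2], [2, -1, 0], [-1, 0, 0]].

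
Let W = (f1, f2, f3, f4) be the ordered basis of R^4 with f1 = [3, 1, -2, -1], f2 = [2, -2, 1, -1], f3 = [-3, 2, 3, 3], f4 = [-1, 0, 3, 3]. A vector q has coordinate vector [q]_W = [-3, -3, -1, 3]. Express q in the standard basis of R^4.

[-15, 1, 9, 12]

q = M [q]_W, where M has columns f1, ..., f4.
Carrying out the matrix-vector product, q = [-15, 1, 9, 12].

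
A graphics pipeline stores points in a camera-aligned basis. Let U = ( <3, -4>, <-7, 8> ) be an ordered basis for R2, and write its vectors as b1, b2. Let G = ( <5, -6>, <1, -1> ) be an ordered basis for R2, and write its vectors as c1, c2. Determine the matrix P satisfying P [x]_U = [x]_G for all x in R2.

[[1, -1], [-2, -2]]

Column j of P is [bj]_G, since P maps U-coordinates to G-coordinates.
Expressing b1 in G: b1 = c1 - 2c2, so column 1 of P is <1, -2>.
Doing the same for each bj gives P = [[1, -1], [-2, -2]].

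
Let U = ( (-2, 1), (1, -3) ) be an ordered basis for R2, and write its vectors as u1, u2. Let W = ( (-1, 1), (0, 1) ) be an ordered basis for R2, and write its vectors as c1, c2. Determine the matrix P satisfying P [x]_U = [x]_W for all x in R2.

Column j of P is [uj]_W, since P maps U-coordinates to W-coordinates.
Expressing u1 in W: u1 = 2c1 - c2, so column 1 of P is (2, -1).
Doing the same for each uj gives P = [[2, -1], [-1, -2]].

[[2, -1], [-1, -2]]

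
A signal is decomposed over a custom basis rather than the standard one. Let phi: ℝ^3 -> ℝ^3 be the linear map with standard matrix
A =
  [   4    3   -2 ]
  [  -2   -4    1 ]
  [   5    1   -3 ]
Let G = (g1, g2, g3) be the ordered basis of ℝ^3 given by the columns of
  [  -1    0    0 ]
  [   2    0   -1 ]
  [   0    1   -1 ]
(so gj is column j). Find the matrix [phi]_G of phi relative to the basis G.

[[-2, 2, 1], [-1, 0, 1], [2, 3, -1]]

With P the matrix whose columns are g1, ..., g3, [phi]_G = P^(-1) A P.
Column by column: phi(g1) = A g1 = <2, -6, -3>; its G-coordinates <-2, -1, 2> give column 1.
Continuing for each basis vector yields [phi]_G = [[-2, 2, 1], [-1, 0, 1], [2, 3, -1]].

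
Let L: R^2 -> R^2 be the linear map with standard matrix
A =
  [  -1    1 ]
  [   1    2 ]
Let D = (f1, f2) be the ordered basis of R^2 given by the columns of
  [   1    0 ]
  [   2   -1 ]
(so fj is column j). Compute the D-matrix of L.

Let P have columns f1, f2. Then [L]_D = P^(-1) A P.
Here det P = -1, so P^(-1) is integer; computing A P first and then P^(-1)(A P) gives [[1, -1], [-3, 0]].

[[1, -1], [-3, 0]]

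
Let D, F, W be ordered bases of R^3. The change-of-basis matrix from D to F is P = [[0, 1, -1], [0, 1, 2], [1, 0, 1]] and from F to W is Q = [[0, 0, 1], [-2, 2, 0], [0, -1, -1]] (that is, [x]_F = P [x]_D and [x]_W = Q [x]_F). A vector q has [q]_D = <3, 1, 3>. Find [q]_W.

<6, 18, -13>

Apply P to get F-coordinates <-2, 7, 6>, then Q to get W-coordinates.
The result is [q]_W = <6, 18, -13>.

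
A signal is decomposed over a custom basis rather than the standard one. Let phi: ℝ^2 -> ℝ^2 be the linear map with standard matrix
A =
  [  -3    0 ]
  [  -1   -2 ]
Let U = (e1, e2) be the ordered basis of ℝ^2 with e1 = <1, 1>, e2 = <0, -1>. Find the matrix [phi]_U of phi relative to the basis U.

[[-3, 0], [0, -2]]

Let P have columns e1, e2. Then [phi]_U = P^(-1) A P.
Here det P = -1, so P^(-1) is integer; computing A P first and then P^(-1)(A P) gives [[-3, 0], [0, -2]].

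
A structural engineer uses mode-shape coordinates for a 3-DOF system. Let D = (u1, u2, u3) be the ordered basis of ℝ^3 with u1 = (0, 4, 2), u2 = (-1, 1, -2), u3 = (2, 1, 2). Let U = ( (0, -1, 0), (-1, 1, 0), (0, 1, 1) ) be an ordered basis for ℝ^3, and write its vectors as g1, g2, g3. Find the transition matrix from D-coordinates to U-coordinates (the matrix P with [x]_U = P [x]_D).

Let M have columns uj and N have columns gj. Then for every x, N [x]_U = x = M [x]_D, so P = N^(-1) M.
Since det N = -1, N^(-1) has integer entries; multiplying gives P = [[-2, -2, -1], [0, 1, -2], [2, -2, 2]].

[[-2, -2, -1], [0, 1, -2], [2, -2, 2]]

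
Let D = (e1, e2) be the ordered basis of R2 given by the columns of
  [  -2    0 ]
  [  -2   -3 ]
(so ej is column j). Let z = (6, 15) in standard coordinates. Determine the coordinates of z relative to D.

Write z = c_1 e1 + c_2 e2 and solve for the c_i.
System: -2c_1 + 0c_2 = 6, -2c_1 - 3c_2 = 15; solving gives c_1 = -3, c_2 = -3.
Check: -3e1 - 3e2 = (6, 15).

(-3, -3)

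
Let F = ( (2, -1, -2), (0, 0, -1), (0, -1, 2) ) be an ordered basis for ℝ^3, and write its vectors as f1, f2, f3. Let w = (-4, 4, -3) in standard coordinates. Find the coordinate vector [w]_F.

(-2, 3, -2)

[w]_F is the unique c with M c = w, where M has columns f1, ..., f3.
Solving this 3x3 system gives c = (-2, 3, -2).
Check: -2f1 + 3f2 - 2f3 = (-4, 4, -3).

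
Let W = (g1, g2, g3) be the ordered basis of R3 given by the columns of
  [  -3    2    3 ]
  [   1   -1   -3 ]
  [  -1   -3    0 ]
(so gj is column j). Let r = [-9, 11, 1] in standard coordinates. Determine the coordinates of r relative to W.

[-1, 0, -4]

Write r = c_1 g1 + ... + c_3 g3 and solve for the c_i.
Gaussian elimination on [M | r] yields c = (-1, 0, -4).
Check: -g1 + 0·g2 - 4g3 = [-9, 11, 1].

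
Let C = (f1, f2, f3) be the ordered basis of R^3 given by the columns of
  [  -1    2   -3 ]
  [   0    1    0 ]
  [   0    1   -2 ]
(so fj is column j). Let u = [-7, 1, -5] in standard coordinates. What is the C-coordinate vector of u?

Write u = c_1 f1 + ... + c_3 f3 and solve for the c_i.
Row-reducing the augmented matrix [M | u] gives c = (0, 1, 3).
Check: 0·f1 + f2 + 3f3 = [-7, 1, -5].

[0, 1, 3]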